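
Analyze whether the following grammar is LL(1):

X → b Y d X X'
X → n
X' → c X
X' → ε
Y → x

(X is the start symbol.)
A grammar is LL(1) if for each non-terminal N with multiple productions, the predict sets of those productions are pairwise disjoint, where PREDICT(N → α) = (FIRST(α) \ {ε}) ∪ (FOLLOW(N) if α ⇒* ε).

Relevant sets:
  FOLLOW(X') = { $, 'c' }

For X:
  PREDICT(X → b Y d X X') = { 'b' }
  PREDICT(X → n) = { 'n' }
For X':
  PREDICT(X' → c X) = { 'c' }
  PREDICT(X' → ε) = { $, 'c' }
Y has a single production, so nothing to check there.

Conflict found: Predict set conflict for X': { 'c' }
The grammar is NOT LL(1).

Answer: No. Predict set conflict for X': { 'c' }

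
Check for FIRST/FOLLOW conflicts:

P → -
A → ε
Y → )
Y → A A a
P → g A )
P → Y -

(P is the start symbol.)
Nullable non-terminals: A.
A has a nullable alternative but only one production, so nothing to check.

P, Y have no nullable alternative, so no FIRST/FOLLOW check is needed there.

No FIRST/FOLLOW conflicts found.

Answer: No FIRST/FOLLOW conflicts.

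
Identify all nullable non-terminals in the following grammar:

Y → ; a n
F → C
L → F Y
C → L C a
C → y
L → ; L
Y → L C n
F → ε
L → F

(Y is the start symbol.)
A non-terminal is nullable if it can derive ε (the empty string): either it has an ε-production, or it has a production whose right-hand side consists entirely of nullable non-terminals.

ε-productions: F → ε
So F is immediately nullable.
L → F: every symbol on the right is nullable, so L is nullable too.
No further non-terminal can be added: every production for the remaining non-terminals contains a terminal or a non-nullable non-terminal.
Nullable = { 'F', 'L' }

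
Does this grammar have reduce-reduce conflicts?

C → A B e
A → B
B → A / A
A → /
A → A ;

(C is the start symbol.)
No reduce-reduce conflicts

Augment with C' → C and build the canonical LR(0) collection (I0 = CLOSURE({[C' → . C]}), then GOTO on every symbol after a dot until no new states appear). It has 12 states:
  I0: { [A → . /], [A → . A ;], [A → . B], [B → . A / A], [C → . A B e], [C' → . C] }  — shift
  I1: { [A → / .] }  — reduce
  I2: { [A → . /], [A → . A ;], [A → . B], [A → A . ;], [B → . A / A], [B → A . / A], [C → A . B e] }  — shift
  I3: { [A → B .] }  — reduce
  I4: { [C' → C .] }  — accept
  I5: { [A → . /], [A → . A ;], [A → . B], [A → / .], [B → . A / A], [B → A / . A] }  — shift, reduce
  I6: { [A → A ; .] }  — reduce
  I7: { [A → A . ;], [B → A . / A] }  — shift
  I8: { [A → B .], [C → A B . e] }  — shift, reduce
  I9: { [C → A B e .] }  — reduce
  I10: { [A → . /], [A → . A ;], [A → . B], [B → . A / A], [B → A / . A] }  — shift
  I11: { [A → A . ;], [B → A . / A], [B → A / A .] }  — shift, reduce

No state contains more than one complete item.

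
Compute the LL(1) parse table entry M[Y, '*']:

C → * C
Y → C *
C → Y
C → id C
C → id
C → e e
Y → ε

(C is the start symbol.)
To find M[Y, '*'], we find productions for Y where '*' is in the predict set (PREDICT(N → α) = (FIRST(α) \ {ε}) ∪ (FOLLOW(N) if α ⇒* ε)).

Relevant sets:
  FIRST(C) = { '*', 'e', 'id', ε }
  FOLLOW(Y) = { $, '*' }

Y → C *: PREDICT = { '*', 'e', 'id' }
  '*' is in predict set, so this production goes in M[Y, '*']
Y → ε: PREDICT = { $, '*' }
  '*' is in predict set, so this production goes in M[Y, '*']

M[Y, '*'] = Y → C *, Y → ε  (a multiply-defined cell — the grammar is not LL(1))

Answer: Y → C *, Y → ε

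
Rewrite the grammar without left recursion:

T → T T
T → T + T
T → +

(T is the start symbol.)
T → + T'
T' → T T'
T' → + T T'
T' → ε

T is directly left-recursive. The standard transformation for
  A → A α₁ | ... | A α_m | β₁ | ... | β_n
is
  A  → β₁ A' | ... | β_n A'
  A' → α₁ A' | ... | α_m A' | ε

T → + becomes T → + T'
T → T T becomes T' → T T'
T → T + T becomes T' → + T T'
Add T' → ε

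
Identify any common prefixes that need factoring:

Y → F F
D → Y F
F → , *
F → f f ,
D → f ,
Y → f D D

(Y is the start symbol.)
Left-factoring is needed when two productions for the same non-terminal
share a common prefix on the right-hand side.

Productions for Y:
  Y → F F
  Y → f D D
Productions for D:
  D → Y F
  D → f ,
Productions for F:
  F → , *
  F → f f ,

No common prefixes found.

Answer: No, left-factoring is not needed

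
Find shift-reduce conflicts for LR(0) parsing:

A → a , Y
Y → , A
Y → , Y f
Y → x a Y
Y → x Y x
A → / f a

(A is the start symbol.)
No shift-reduce conflicts

Augment with A' → A and build the canonical LR(0) collection (I0 = CLOSURE({[A' → . A]}), then GOTO on every symbol after a dot until no new states appear). It has 17 states:
  I0: { [A → . / f a], [A → . a , Y], [A' → . A] }  — shift
  I1: { [A → / . f a] }  — shift
  I2: { [A' → A .] }  — accept
  I3: { [A → a . , Y] }  — shift
  I4: { [A → a , . Y], [Y → . , A], [Y → . , Y f], [Y → . x Y x], [Y → . x a Y] }  — shift
  I5: { [A → . / f a], [A → . a , Y], [Y → , . A], [Y → , . Y f], [Y → . , A], [Y → . , Y f], [Y → . x Y x], [Y → . x a Y] }  — shift
  I6: { [A → a , Y .] }  — reduce
  I7: { [Y → . , A], [Y → . , Y f], [Y → . x Y x], [Y → . x a Y], [Y → x . Y x], [Y → x . a Y] }  — shift
  I8: { [Y → x Y . x] }  — shift
  I9: { [Y → . , A], [Y → . , Y f], [Y → . x Y x], [Y → . x a Y], [Y → x a . Y] }  — shift
  I10: { [Y → x a Y .] }  — reduce
  I11: { [Y → x Y x .] }  — reduce
  I12: { [Y → , A .] }  — reduce
  I13: { [Y → , Y . f] }  — shift
  I14: { [Y → , Y f .] }  — reduce
  I15: { [A → / f . a] }  — shift
  I16: { [A → / f a .] }  — reduce

No state contains both a complete item and a shift item.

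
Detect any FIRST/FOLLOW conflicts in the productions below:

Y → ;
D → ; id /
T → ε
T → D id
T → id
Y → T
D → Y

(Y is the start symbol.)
A FIRST/FOLLOW conflict occurs when a non-terminal N has a nullable alternative N → β (β ⇒* ε) and another alternative N → α with FIRST(α) ∩ FOLLOW(N) ≠ ∅: on such a lookahead the parser cannot decide between expanding α and letting N vanish via β.

Nullable non-terminals: D, T, Y.
FIRST sets used below: FIRST(Y) = { ';', 'id', ε }, FIRST(D) = { ';', 'id', ε }, FIRST(T) = { ';', 'id', ε }

D: nullable alternative(s) D → Y; FOLLOW(D) = { 'id' }
  D → ; id /: FIRST \ {ε} = { ';' } — disjoint from FOLLOW(D)
  D → Y: FIRST \ {ε} = { ';', 'id' } — this is the only nullable alternative, skip

T: nullable alternative(s) T → ε; FOLLOW(T) = { $, 'id' }
  T → ε: FIRST \ {ε} = { } — this is the only nullable alternative, skip
  T → D id: FIRST \ {ε} = { ';', 'id' } — overlaps FOLLOW(T) on { 'id' }: CONFLICT
  T → id: FIRST \ {ε} = { 'id' } — overlaps FOLLOW(T) on { 'id' }: CONFLICT

Y: nullable alternative(s) Y → T; FOLLOW(Y) = { $, 'id' }
  Y → ;: FIRST \ {ε} = { ';' } — disjoint from FOLLOW(Y)
  Y → T: FIRST \ {ε} = { ';', 'id' } — this is the only nullable alternative, skip

So the grammar has 2 FIRST/FOLLOW conflicts (marked CONFLICT above).

Answer: Yes. T → D id with FOLLOW(T) on { 'id' }; T → id with FOLLOW(T) on { 'id' }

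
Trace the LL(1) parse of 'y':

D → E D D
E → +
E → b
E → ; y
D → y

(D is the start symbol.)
LL(1) parsing maintains a stack (initially the start symbol over $) and the input. At each step: if the stack top is a terminal, match it against the current input token; if it is a non-terminal N, replace it with the RHS of M[N, lookahead] (the unique production whose predict set contains the lookahead).

Stack is shown with the top on the left.

Stack  Input  Action
--------------------
D $    y $    output D → y
y $    y $    match 'y'
$      $      accept

The string is accepted.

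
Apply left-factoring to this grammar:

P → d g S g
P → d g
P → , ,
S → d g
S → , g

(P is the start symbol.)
P → d g P'
P' → S g
P' → ε
P → , ,
S → d g
S → , g

Left-factoring transforms A → αβ₁ | αβ₂ into A → αA' and A' → β₁ | β₂
(α is the longest common prefix among the alternatives). Repeat until
no nonterminal has two alternatives with a common prefix.

Round 1: P has alternatives sharing prefix 'd g'. Introduce P': P → d g P'
  Add: P' → S g
  Add: P' → ε

No remaining common prefixes — done.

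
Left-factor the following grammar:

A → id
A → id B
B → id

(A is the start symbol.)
A → id A'
A' → ε
A' → B
B → id

Left-factoring transforms A → αβ₁ | αβ₂ into A → αA' and A' → β₁ | β₂
(α is the longest common prefix among the alternatives). Repeat until
no nonterminal has two alternatives with a common prefix.

Round 1: A has alternatives sharing prefix 'id'. Introduce A': A → id A'
  Add: A' → ε
  Add: A' → B

No remaining common prefixes — done.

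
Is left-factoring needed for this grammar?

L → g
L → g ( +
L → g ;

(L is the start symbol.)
Left-factoring is needed when two productions for the same non-terminal
share a common prefix on the right-hand side.

Productions for L:
  L → g
  L → g ( +
  L → g ;

Found common prefix 'g' in productions for L

Answer: Yes, L has productions with common prefix 'g'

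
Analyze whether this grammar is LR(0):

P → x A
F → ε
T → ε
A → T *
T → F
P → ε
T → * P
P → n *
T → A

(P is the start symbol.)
A grammar is LR(0) if no state in the canonical LR(0) collection has:
  - both a shift item (dot before a terminal) and a complete item (shift-reduce conflict), or
  - two or more complete items (reduce-reduce conflict; the accept item [P' → P .] counts as a complete item here).

Augment with P' → P and build the canonical LR(0) collection (I0 = CLOSURE({[P' → . P]}), then GOTO on every symbol after a dot until no new states appear). It has 11 states:
  I0: { [P → . n *], [P → . x A], [P → .], [P' → . P] }  — shift, reduce
  I1: { [P' → P .] }  — accept
  I2: { [P → n . *] }  — shift
  I3: { [A → . T *], [F → .], [P → x . A], [T → . * P], [T → . A], [T → . F], [T → .] }  — shift, 2 reduces
  I4: { [P → . n *], [P → . x A], [P → .], [T → * . P] }  — shift, reduce
  I5: { [P → x A .], [T → A .] }  — 2 reduces
  I6: { [T → F .] }  — reduce
  I7: { [A → T . *] }  — shift
  I8: { [A → T * .] }  — reduce
  I9: { [T → * P .] }  — reduce
  I10: { [P → n * .] }  — reduce

Conflict in state I0:
  Shift-reduce conflict between [P → .] and [P → . n *]
So the grammar is NOT LR(0).

Answer: No. Shift-reduce conflict between [P → .] and [P → . n *]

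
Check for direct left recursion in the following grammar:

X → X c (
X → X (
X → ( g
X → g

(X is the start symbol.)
Yes, X is left-recursive

X → X c (: LEFT RECURSIVE (starts with X)
X → X (: LEFT RECURSIVE (starts with X)
X → ( g: starts with '('
X → g: starts with g

The grammar has direct left recursion on: X.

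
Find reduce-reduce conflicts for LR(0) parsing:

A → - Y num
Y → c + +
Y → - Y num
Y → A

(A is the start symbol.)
A reduce-reduce conflict occurs when an LR(0) state has two complete items [A → α .] and [B → β .] — both call for a reduction, and with no lookahead the parser cannot choose between them.

Augment with A' → A and build the canonical LR(0) collection (I0 = CLOSURE({[A' → . A]}), then GOTO on every symbol after a dot until no new states appear). It has 12 states:
  I0: { [A → . - Y num], [A' → . A] }  — shift
  I1: { [A → - . Y num], [A → . - Y num], [Y → . - Y num], [Y → . A], [Y → . c + +] }  — shift
  I2: { [A' → A .] }  — accept
  I3: { [A → - . Y num], [A → . - Y num], [Y → - . Y num], [Y → . - Y num], [Y → . A], [Y → . c + +] }  — shift
  I4: { [Y → A .] }  — reduce
  I5: { [A → - Y . num] }  — shift
  I6: { [Y → c . + +] }  — shift
  I7: { [Y → c + . +] }  — shift
  I8: { [Y → c + + .] }  — reduce
  I9: { [A → - Y num .] }  — reduce
  I10: { [A → - Y . num], [Y → - Y . num] }  — shift
  I11: { [A → - Y num .], [Y → - Y num .] }  — 2 reduces

I11 contains complete items [A → - Y num .], [Y → - Y num .] — reduce-reduce conflict.

Answer: Yes — I11: [A → - Y num .] vs [Y → - Y num .]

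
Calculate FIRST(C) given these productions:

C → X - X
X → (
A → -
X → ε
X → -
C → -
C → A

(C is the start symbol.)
{ '(', '-' }

FIRST sets of the other non-terminals involved (by the same procedure, iterated to a fixed point):
  FIRST(X) = { '(', '-', ε }
  FIRST(A) = { '-' }

From C → X - X:
  - X is a non-terminal: add FIRST(X) \ {ε} = { '(', '-' }
    X is nullable, so continue to the next symbol
  - '-' is a terminal: add '-' and stop
From C → -:
  - '-' is a terminal: add '-' and stop
From C → A:
  - A is a non-terminal: add FIRST(A) \ {ε} = { '-' }
    A is not nullable, so stop

Collecting: FIRST(C) = { '(', '-' }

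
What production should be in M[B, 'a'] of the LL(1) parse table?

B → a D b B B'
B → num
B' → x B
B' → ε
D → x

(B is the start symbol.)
B → a D b B B'

To find M[B, 'a'], we find productions for B where 'a' is in the predict set (PREDICT(N → α) = (FIRST(α) \ {ε}) ∪ (FOLLOW(N) if α ⇒* ε)).

B → a D b B B': PREDICT = { 'a' }
  'a' is in predict set, so this production goes in M[B, 'a']
B → num: PREDICT = { 'num' }

M[B, 'a'] = B → a D b B B'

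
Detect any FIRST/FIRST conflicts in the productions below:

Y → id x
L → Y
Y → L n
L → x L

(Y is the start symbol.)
FIRST sets of the non-terminals at (or reachable through a nullable prefix from) the front of some alternative:
  FIRST(L) = { 'id', 'x' }
  FIRST(Y) = { 'id', 'x' }

Productions for Y:
  Y → id x: FIRST = { 'id' }
  Y → L n: FIRST = { 'id', 'x' }
Productions for L:
  L → Y: FIRST = { 'id', 'x' }
  L → x L: FIRST = { 'x' }

Conflict for Y: Y → id x and Y → L n
  Overlap: { 'id' }
Conflict for L: L → Y and L → x L
  Overlap: { 'x' }

Answer: Yes. Y → id x / Y → L n on { 'id' }; L → Y / L → x L on { 'x' }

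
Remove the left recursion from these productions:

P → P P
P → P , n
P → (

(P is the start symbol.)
P → ( P'
P' → P P'
P' → , n P'
P' → ε

P is directly left-recursive. The standard transformation for
  A → A α₁ | ... | A α_m | β₁ | ... | β_n
is
  A  → β₁ A' | ... | β_n A'
  A' → α₁ A' | ... | α_m A' | ε

P → ( becomes P → ( P'
P → P P becomes P' → P P'
P → P , n becomes P' → , n P'
Add P' → ε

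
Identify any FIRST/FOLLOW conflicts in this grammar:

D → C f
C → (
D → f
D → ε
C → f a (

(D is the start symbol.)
A FIRST/FOLLOW conflict occurs when a non-terminal N has a nullable alternative N → β (β ⇒* ε) and another alternative N → α with FIRST(α) ∩ FOLLOW(N) ≠ ∅: on such a lookahead the parser cannot decide between expanding α and letting N vanish via β.

Nullable non-terminals: D.
FIRST sets used below: FIRST(C) = { '(', 'f' }

D: nullable alternative(s) D → ε; FOLLOW(D) = { $ }
  D → C f: FIRST \ {ε} = { '(', 'f' } — disjoint from FOLLOW(D)
  D → f: FIRST \ {ε} = { 'f' } — disjoint from FOLLOW(D)
  D → ε: FIRST \ {ε} = { } — this is the only nullable alternative, skip

C has no nullable alternative, so no FIRST/FOLLOW check is needed there.

No FIRST/FOLLOW conflicts found.

Answer: No FIRST/FOLLOW conflicts.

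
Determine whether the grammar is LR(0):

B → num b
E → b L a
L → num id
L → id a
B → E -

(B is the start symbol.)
Yes, the grammar is LR(0)

A grammar is LR(0) if no state in the canonical LR(0) collection has:
  - both a shift item (dot before a terminal) and a complete item (shift-reduce conflict), or
  - two or more complete items (reduce-reduce conflict; the accept item [B' → B .] counts as a complete item here).

Augment with B' → B and build the canonical LR(0) collection (I0 = CLOSURE({[B' → . B]}), then GOTO on every symbol after a dot until no new states appear). It has 13 states:
  I0: { [B → . E -], [B → . num b], [B' → . B], [E → . b L a] }  — shift
  I1: { [B' → B .] }  — accept
  I2: { [B → E . -] }  — shift
  I3: { [E → b . L a], [L → . id a], [L → . num id] }  — shift
  I4: { [B → num . b] }  — shift
  I5: { [B → num b .] }  — reduce
  I6: { [E → b L . a] }  — shift
  I7: { [L → id . a] }  — shift
  I8: { [L → num . id] }  — shift
  I9: { [L → num id .] }  — reduce
  I10: { [L → id a .] }  — reduce
  I11: { [E → b L a .] }  — reduce
  I12: { [B → E - .] }  — reduce

Every state is either a pure shift/goto state or contains exactly one complete item and nothing to shift — no conflicts. The grammar is LR(0).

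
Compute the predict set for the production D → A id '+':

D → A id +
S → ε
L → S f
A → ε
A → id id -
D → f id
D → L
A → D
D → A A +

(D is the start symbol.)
PREDICT(D → A id '+') = (FIRST(RHS) \ {ε}) ∪ (FOLLOW(D) if ε ∈ FIRST(RHS), i.e. RHS ⇒* ε)
FIRST(A) = { '+', 'f', 'id', ε }
FIRST(A id '+') = { '+', 'f', 'id' }
ε ∉ FIRST(A id '+'), so FOLLOW(D) is not added.
PREDICT(D → A id '+') = { '+', 'f', 'id' }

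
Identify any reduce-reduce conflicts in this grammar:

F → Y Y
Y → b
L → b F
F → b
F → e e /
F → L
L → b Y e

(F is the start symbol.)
A reduce-reduce conflict occurs when an LR(0) state has two complete items [A → α .] and [B → β .] — both call for a reduction, and with no lookahead the parser cannot choose between them.

Augment with F' → F and build the canonical LR(0) collection (I0 = CLOSURE({[F' → . F]}), then GOTO on every symbol after a dot until no new states appear). It has 13 states:
  I0: { [F → . L], [F → . Y Y], [F → . b], [F → . e e /], [F' → . F], [L → . b F], [L → . b Y e], [Y → . b] }  — shift
  I1: { [F' → F .] }  — accept
  I2: { [F → L .] }  — reduce
  I3: { [F → Y . Y], [Y → . b] }  — shift
  I4: { [F → . L], [F → . Y Y], [F → . b], [F → . e e /], [F → b .], [L → . b F], [L → . b Y e], [L → b . F], [L → b . Y e], [Y → . b], [Y → b .] }  — shift, 2 reduces
  I5: { [F → e . e /] }  — shift
  I6: { [F → e e . /] }  — shift
  I7: { [F → e e / .] }  — reduce
  I8: { [L → b F .] }  — reduce
  I9: { [F → Y . Y], [L → b Y . e], [Y → . b] }  — shift
  I10: { [F → Y Y .] }  — reduce
  I11: { [Y → b .] }  — reduce
  I12: { [L → b Y e .] }  — reduce

I4 contains complete items [F → b .], [Y → b .] — reduce-reduce conflict.

Answer: Yes — I4: [F → b .] vs [Y → b .]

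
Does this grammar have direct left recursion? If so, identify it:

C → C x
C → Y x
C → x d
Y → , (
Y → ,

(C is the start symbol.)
Direct left recursion occurs when N → N α for some non-terminal N (the right-hand side begins with the left-hand side itself).

C → C x: LEFT RECURSIVE (starts with C)
C → Y x: starts with Y
C → x d: starts with x
Y → , (: starts with ','
Y → ,: starts with ','

The grammar has direct left recursion on: C.

Answer: Yes, C is left-recursive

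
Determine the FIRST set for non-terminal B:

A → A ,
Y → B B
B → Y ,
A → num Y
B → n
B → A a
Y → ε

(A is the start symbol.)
{ ',', 'n', 'num' }

To compute FIRST(B), examine every production with B on the left-hand side, reading each right-hand side left to right until a non-nullable symbol is reached.

FIRST sets of the other non-terminals involved (by the same procedure, iterated to a fixed point):
  FIRST(Y) = { ',', 'n', 'num', ε }
  FIRST(A) = { 'num' }

From B → Y ,:
  - Y is a non-terminal: add FIRST(Y) \ {ε} = { ',', 'n', 'num' }
    Y is nullable, so continue to the next symbol
  - ',' is a terminal: add ',' and stop
From B → n:
  - n is a terminal: add 'n' and stop
From B → A a:
  - A is a non-terminal: add FIRST(A) \ {ε} = { 'num' }
    A is not nullable, so stop

Collecting: FIRST(B) = { ',', 'n', 'num' }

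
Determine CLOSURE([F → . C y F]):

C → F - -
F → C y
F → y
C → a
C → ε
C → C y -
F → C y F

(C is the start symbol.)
To compute CLOSURE, for each item [A → α.Bβ] where B is a non-terminal, add [B → .γ] for all productions B → γ; repeat for the newly added items until nothing changes.

Start with: [F → . C y F]
  [F → . C y F] has the dot before C: add [C → . F - -], [C → . a], [C → .], [C → . C y -]
  [C → . F - -] has the dot before F: add [F → . C y], [F → . y]
No further items can be added.

CLOSURE = { [C → . C y -], [C → . F - -], [C → . a], [C → .], [F → . C y F], [F → . C y], [F → . y] }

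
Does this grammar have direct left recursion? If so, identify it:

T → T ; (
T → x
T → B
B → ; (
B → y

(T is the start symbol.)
T → T ; (: LEFT RECURSIVE (starts with T)
T → x: starts with x
T → B: starts with B
B → ; (: starts with ';'
B → y: starts with y

The grammar has direct left recursion on: T.

Answer: Yes, T is left-recursive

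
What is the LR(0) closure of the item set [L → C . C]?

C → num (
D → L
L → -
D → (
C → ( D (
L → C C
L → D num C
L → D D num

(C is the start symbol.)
{ [C → . ( D (], [C → . num (], [L → C . C] }

To compute CLOSURE, for each item [A → α.Bβ] where B is a non-terminal, add [B → .γ] for all productions B → γ; repeat for the newly added items until nothing changes.

Start with: [L → C . C]
  [L → C . C] has the dot before C: add [C → . num (], [C → . ( D (]
No further items can be added.

CLOSURE = { [C → . ( D (], [C → . num (], [L → C . C] }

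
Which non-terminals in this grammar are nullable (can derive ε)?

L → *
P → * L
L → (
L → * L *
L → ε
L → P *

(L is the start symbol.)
{ 'L' }

ε-productions: L → ε
So L is immediately nullable.
No further non-terminal can be added: every production for the remaining non-terminals contains a terminal or a non-nullable non-terminal.
Nullable = { 'L' }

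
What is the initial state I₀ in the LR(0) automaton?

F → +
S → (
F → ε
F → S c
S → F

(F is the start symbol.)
First, augment the grammar with F' → F
I₀ = CLOSURE({ [F' → . F] }):
  [F' → . F] has the dot before F: add [F → . +], [F → .], [F → . S c]
  [F → . S c] has the dot before S: add [S → . (], [S → . F]
No further items can be added.

I₀ = { [F → . +], [F → . S c], [F → .], [F' → . F], [S → . (], [S → . F] }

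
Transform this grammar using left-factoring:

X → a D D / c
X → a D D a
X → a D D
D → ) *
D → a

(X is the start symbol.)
X → a D D X'
X' → / c
X' → a
X' → ε
D → ) *
D → a

Left-factoring transforms A → αβ₁ | αβ₂ into A → αA' and A' → β₁ | β₂
(α is the longest common prefix among the alternatives). Repeat until
no nonterminal has two alternatives with a common prefix.

Round 1: X has alternatives sharing prefix 'a D D'. Introduce X': X → a D D X'
  Add: X' → / c
  Add: X' → a
  Add: X' → ε

No remaining common prefixes — done.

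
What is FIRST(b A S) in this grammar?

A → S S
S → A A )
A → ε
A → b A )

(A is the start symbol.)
{ 'b' }

To compute FIRST(b A S), process the symbols left to right:
Symbol b is a terminal. Add 'b' and stop.
FIRST(b A S) = { 'b' }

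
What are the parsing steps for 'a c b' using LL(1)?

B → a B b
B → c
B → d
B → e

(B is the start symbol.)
LL(1) parsing maintains a stack (initially the start symbol over $) and the input. At each step: if the stack top is a terminal, match it against the current input token; if it is a non-terminal N, replace it with the RHS of M[N, lookahead] (the unique production whose predict set contains the lookahead).

Stack is shown with the top on the left.

Stack    Input    Action
------------------------
B $      a c b $  output B → a B b
a B b $  a c b $  match 'a'
B b $    c b $    output B → c
c b $    c b $    match 'c'
b $      b $      match 'b'
$        $        accept

The string is accepted.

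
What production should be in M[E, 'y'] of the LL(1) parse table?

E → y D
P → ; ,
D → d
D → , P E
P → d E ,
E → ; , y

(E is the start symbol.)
To find M[E, 'y'], we find productions for E where 'y' is in the predict set (PREDICT(N → α) = (FIRST(α) \ {ε}) ∪ (FOLLOW(N) if α ⇒* ε)).

E → y D: PREDICT = { 'y' }
  'y' is in predict set, so this production goes in M[E, 'y']
E → ; , y: PREDICT = { ';' }

M[E, 'y'] = E → y D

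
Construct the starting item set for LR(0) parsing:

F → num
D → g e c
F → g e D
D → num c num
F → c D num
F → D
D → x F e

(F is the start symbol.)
{ [D → . g e c], [D → . num c num], [D → . x F e], [F → . D], [F → . c D num], [F → . g e D], [F → . num], [F' → . F] }

First, augment the grammar with F' → F
I₀ = CLOSURE({ [F' → . F] }):
  [F' → . F] has the dot before F: add [F → . num], [F → . g e D], [F → . c D num], [F → . D]
  [F → . D] has the dot before D: add [D → . g e c], [D → . num c num], [D → . x F e]
No further items can be added.

I₀ = { [D → . g e c], [D → . num c num], [D → . x F e], [F → . D], [F → . c D num], [F → . g e D], [F → . num], [F' → . F] }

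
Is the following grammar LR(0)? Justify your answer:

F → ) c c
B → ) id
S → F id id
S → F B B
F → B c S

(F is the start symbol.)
A grammar is LR(0) if no state in the canonical LR(0) collection has:
  - both a shift item (dot before a terminal) and a complete item (shift-reduce conflict), or
  - two or more complete items (reduce-reduce conflict; the accept item [F' → F .] counts as a complete item here).

Augment with F' → F and build the canonical LR(0) collection (I0 = CLOSURE({[F' → . F]}), then GOTO on every symbol after a dot until no new states appear). It has 15 states:
  I0: { [B → . ) id], [F → . ) c c], [F → . B c S], [F' → . F] }  — shift
  I1: { [B → ) . id], [F → ) . c c] }  — shift
  I2: { [F → B . c S] }  — shift
  I3: { [F' → F .] }  — accept
  I4: { [B → . ) id], [F → . ) c c], [F → . B c S], [F → B c . S], [S → . F B B], [S → . F id id] }  — shift
  I5: { [B → . ) id], [S → F . B B], [S → F . id id] }  — shift
  I6: { [F → B c S .] }  — reduce
  I7: { [B → ) . id] }  — shift
  I8: { [B → . ) id], [S → F B . B] }  — shift
  I9: { [S → F id . id] }  — shift
  I10: { [S → F id id .] }  — reduce
  I11: { [S → F B B .] }  — reduce
  I12: { [B → ) id .] }  — reduce
  I13: { [F → ) c . c] }  — shift
  I14: { [F → ) c c .] }  — reduce

Every state is either a pure shift/goto state or contains exactly one complete item and nothing to shift — no conflicts. The grammar is LR(0).

Answer: Yes, the grammar is LR(0)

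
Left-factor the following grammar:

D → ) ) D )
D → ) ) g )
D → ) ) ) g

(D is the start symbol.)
D → ) ) D'
D' → D )
D' → g )
D' → ) g

Left-factoring transforms A → αβ₁ | αβ₂ into A → αA' and A' → β₁ | β₂
(α is the longest common prefix among the alternatives). Repeat until
no nonterminal has two alternatives with a common prefix.

Round 1: D has alternatives sharing prefix ') )'. Introduce D': D → ) ) D'
  Add: D' → D )
  Add: D' → g )
  Add: D' → ) g

No remaining common prefixes — done.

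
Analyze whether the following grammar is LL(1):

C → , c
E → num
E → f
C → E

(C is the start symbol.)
Yes, the grammar is LL(1).

Relevant sets:
  FIRST(E) = { 'f', 'num' }

For C:
  PREDICT(C → ',' c) = { ',' }
  PREDICT(C → E) = { 'f', 'num' }
For E:
  PREDICT(E → num) = { 'num' }
  PREDICT(E → f) = { 'f' }

All predict sets are disjoint. The grammar IS LL(1).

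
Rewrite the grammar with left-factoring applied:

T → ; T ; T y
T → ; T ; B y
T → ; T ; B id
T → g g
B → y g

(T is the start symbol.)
Left-factoring transforms A → αβ₁ | αβ₂ into A → αA' and A' → β₁ | β₂
(α is the longest common prefix among the alternatives). Repeat until
no nonterminal has two alternatives with a common prefix.

Round 1: T has alternatives sharing prefix '; T ;'. Introduce T': T → ; T ; T'
  Add: T' → T y
  Add: T' → B y
  Add: T' → B id

Round 2: T' has alternatives sharing prefix 'B'. Introduce T'': T' → B T''
  Add: T'' → y
  Add: T'' → id

No remaining common prefixes — done.

Resulting grammar:
T → ; T ; T'
T' → T y
T' → B T''
T'' → y
T'' → id
T → g g
B → y g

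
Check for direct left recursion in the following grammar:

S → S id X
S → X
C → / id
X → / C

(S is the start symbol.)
Yes, S is left-recursive

Direct left recursion occurs when N → N α for some non-terminal N (the right-hand side begins with the left-hand side itself).

S → S id X: LEFT RECURSIVE (starts with S)
S → X: starts with X
C → / id: starts with '/'
X → / C: starts with '/'

The grammar has direct left recursion on: S.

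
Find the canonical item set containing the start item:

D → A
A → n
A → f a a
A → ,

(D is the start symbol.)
{ [A → . ,], [A → . f a a], [A → . n], [D → . A], [D' → . D] }

First, augment the grammar with D' → D
I₀ = CLOSURE({ [D' → . D] }):
  [D' → . D] has the dot before D: add [D → . A]
  [D → . A] has the dot before A: add [A → . n], [A → . f a a], [A → . ,]
No further items can be added.

I₀ = { [A → . ,], [A → . f a a], [A → . n], [D → . A], [D' → . D] }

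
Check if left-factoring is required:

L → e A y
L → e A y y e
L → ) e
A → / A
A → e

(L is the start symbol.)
Yes, L has productions with common prefix 'e A y'

Left-factoring is needed when two productions for the same non-terminal
share a common prefix on the right-hand side.

Productions for L:
  L → e A y
  L → e A y y e
  L → ) e
Productions for A:
  A → / A
  A → e

Found common prefix 'e A y' in productions for L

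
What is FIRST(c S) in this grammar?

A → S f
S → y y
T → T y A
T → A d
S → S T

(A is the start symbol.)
{ 'c' }

To compute FIRST(c S), process the symbols left to right:
Symbol c is a terminal. Add 'c' and stop.
FIRST(c S) = { 'c' }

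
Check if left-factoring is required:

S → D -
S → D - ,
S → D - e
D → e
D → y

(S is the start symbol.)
Left-factoring is needed when two productions for the same non-terminal
share a common prefix on the right-hand side.

Productions for S:
  S → D -
  S → D - ,
  S → D - e
Productions for D:
  D → e
  D → y

Found common prefix 'D -' in productions for S

Answer: Yes, S has productions with common prefix 'D -'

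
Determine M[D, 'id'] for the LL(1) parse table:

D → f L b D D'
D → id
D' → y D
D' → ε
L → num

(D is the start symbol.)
D → id

To find M[D, 'id'], we find productions for D where 'id' is in the predict set (PREDICT(N → α) = (FIRST(α) \ {ε}) ∪ (FOLLOW(N) if α ⇒* ε)).

D → f L b D D': PREDICT = { 'f' }
D → id: PREDICT = { 'id' }
  'id' is in predict set, so this production goes in M[D, 'id']

M[D, 'id'] = D → id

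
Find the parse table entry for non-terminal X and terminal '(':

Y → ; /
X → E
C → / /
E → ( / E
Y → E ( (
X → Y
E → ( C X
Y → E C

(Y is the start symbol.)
X → E, X → Y

To find M[X, '('], we find productions for X where '(' is in the predict set (PREDICT(N → α) = (FIRST(α) \ {ε}) ∪ (FOLLOW(N) if α ⇒* ε)).

Relevant sets:
  FIRST(E) = { '(' }
  FIRST(Y) = { '(', ';' }

X → E: PREDICT = { '(' }
  '(' is in predict set, so this production goes in M[X, '(']
X → Y: PREDICT = { '(', ';' }
  '(' is in predict set, so this production goes in M[X, '(']

M[X, '('] = X → E, X → Y  (a multiply-defined cell — the grammar is not LL(1))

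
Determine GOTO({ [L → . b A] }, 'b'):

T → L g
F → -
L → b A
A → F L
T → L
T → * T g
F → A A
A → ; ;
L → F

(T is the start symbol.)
GOTO(I, 'b') = CLOSURE({ [A → αX.β] : [A → α.Xβ] ∈ I, X = 'b' })

Items with dot before 'b', with the dot advanced:
  [L → . b A] → [L → b . A]
Closure of the advanced items:
  [L → b . A] has the dot before A: add [A → . F L], [A → . ; ;]
  [A → . F L] has the dot before F: add [F → . -], [F → . A A]

GOTO = { [A → . ; ;], [A → . F L], [F → . -], [F → . A A], [L → b . A] }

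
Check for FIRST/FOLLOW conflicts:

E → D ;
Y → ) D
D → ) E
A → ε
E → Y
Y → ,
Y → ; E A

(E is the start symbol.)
No FIRST/FOLLOW conflicts.

A FIRST/FOLLOW conflict occurs when a non-terminal N has a nullable alternative N → β (β ⇒* ε) and another alternative N → α with FIRST(α) ∩ FOLLOW(N) ≠ ∅: on such a lookahead the parser cannot decide between expanding α and letting N vanish via β.

Nullable non-terminals: A.
A has a nullable alternative but only one production, so nothing to check.

D, E, Y have no nullable alternative, so no FIRST/FOLLOW check is needed there.

No FIRST/FOLLOW conflicts found.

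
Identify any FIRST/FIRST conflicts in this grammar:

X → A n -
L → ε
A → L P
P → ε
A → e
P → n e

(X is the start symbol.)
No FIRST/FIRST conflicts.

A FIRST/FIRST conflict occurs when two productions N → α and N → β for the same non-terminal have FIRST(α) ∩ FIRST(β) ≠ ∅ (with ε ∈ FIRST of a nullable right-hand side, so two nullable alternatives also conflict).

FIRST sets of the non-terminals at (or reachable through a nullable prefix from) the front of some alternative:
  FIRST(L) = { ε }
  FIRST(P) = { 'n', ε }

Productions for A:
  A → L P: FIRST = { 'n', ε }
  A → e: FIRST = { 'e' }
Productions for P:
  P → ε: FIRST = { ε }
  P → n e: FIRST = { 'n' }
X, L have only one production, so no FIRST/FIRST conflict is possible there.

All alternatives of each non-terminal have pairwise disjoint FIRST sets.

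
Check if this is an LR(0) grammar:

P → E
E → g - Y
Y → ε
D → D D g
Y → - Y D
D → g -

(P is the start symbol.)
No. Shift-reduce conflict between [Y → .] and [Y → . - Y D]

A grammar is LR(0) if no state in the canonical LR(0) collection has:
  - both a shift item (dot before a terminal) and a complete item (shift-reduce conflict), or
  - two or more complete items (reduce-reduce conflict; the accept item [P' → P .] counts as a complete item here).

Augment with P' → P and build the canonical LR(0) collection (I0 = CLOSURE({[P' → . P]}), then GOTO on every symbol after a dot until no new states appear). It has 13 states:
  I0: { [E → . g - Y], [P → . E], [P' → . P] }  — shift
  I1: { [P → E .] }  — reduce
  I2: { [P' → P .] }  — accept
  I3: { [E → g . - Y] }  — shift
  I4: { [E → g - . Y], [Y → . - Y D], [Y → .] }  — shift, reduce
  I5: { [Y → - . Y D], [Y → . - Y D], [Y → .] }  — shift, reduce
  I6: { [E → g - Y .] }  — reduce
  I7: { [D → . D D g], [D → . g -], [Y → - Y . D] }  — shift
  I8: { [D → . D D g], [D → . g -], [D → D . D g], [Y → - Y D .] }  — shift, reduce
  I9: { [D → g . -] }  — shift
  I10: { [D → g - .] }  — reduce
  I11: { [D → . D D g], [D → . g -], [D → D . D g], [D → D D . g] }  — shift
  I12: { [D → D D g .], [D → g . -] }  — shift, reduce

Conflict in state I4:
  Shift-reduce conflict between [Y → .] and [Y → . - Y D]
So the grammar is NOT LR(0).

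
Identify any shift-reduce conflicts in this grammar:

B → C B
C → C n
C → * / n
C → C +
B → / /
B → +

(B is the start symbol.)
A shift-reduce conflict occurs when an LR(0) state has both:
  - a complete (reduce) item [A → α .] (dot at the end), and
  - a shift item [B → β . c γ] (dot before a terminal).

Augment with B' → B and build the canonical LR(0) collection (I0 = CLOSURE({[B' → . B]}), then GOTO on every symbol after a dot until no new states appear). It has 12 states:
  I0: { [B → . +], [B → . / /], [B → . C B], [B' → . B], [C → . * / n], [C → . C +], [C → . C n] }  — shift
  I1: { [C → * . / n] }  — shift
  I2: { [B → + .] }  — reduce
  I3: { [B → / . /] }  — shift
  I4: { [B' → B .] }  — accept
  I5: { [B → . +], [B → . / /], [B → . C B], [B → C . B], [C → . * / n], [C → . C +], [C → . C n], [C → C . +], [C → C . n] }  — shift
  I6: { [B → + .], [C → C + .] }  — 2 reduces
  I7: { [B → C B .] }  — reduce
  I8: { [C → C n .] }  — reduce
  I9: { [B → / / .] }  — reduce
  I10: { [C → * / . n] }  — shift
  I11: { [C → * / n .] }  — reduce

No state contains both a complete item and a shift item.

Answer: No shift-reduce conflicts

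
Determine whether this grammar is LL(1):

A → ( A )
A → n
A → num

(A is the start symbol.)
Yes, the grammar is LL(1).

A grammar is LL(1) if for each non-terminal N with multiple productions, the predict sets of those productions are pairwise disjoint, where PREDICT(N → α) = (FIRST(α) \ {ε}) ∪ (FOLLOW(N) if α ⇒* ε).

For A:
  PREDICT(A → '(' A ')') = { '(' }
  PREDICT(A → n) = { 'n' }
  PREDICT(A → num) = { 'num' }

All predict sets are disjoint. The grammar IS LL(1).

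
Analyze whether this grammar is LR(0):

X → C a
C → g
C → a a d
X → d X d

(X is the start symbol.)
Yes, the grammar is LR(0)

A grammar is LR(0) if no state in the canonical LR(0) collection has:
  - both a shift item (dot before a terminal) and a complete item (shift-reduce conflict), or
  - two or more complete items (reduce-reduce conflict; the accept item [X' → X .] counts as a complete item here).

Augment with X' → X and build the canonical LR(0) collection (I0 = CLOSURE({[X' → . X]}), then GOTO on every symbol after a dot until no new states appear). It has 11 states:
  I0: { [C → . a a d], [C → . g], [X → . C a], [X → . d X d], [X' → . X] }  — shift
  I1: { [X → C . a] }  — shift
  I2: { [X' → X .] }  — accept
  I3: { [C → a . a d] }  — shift
  I4: { [C → . a a d], [C → . g], [X → . C a], [X → . d X d], [X → d . X d] }  — shift
  I5: { [C → g .] }  — reduce
  I6: { [X → d X . d] }  — shift
  I7: { [X → d X d .] }  — reduce
  I8: { [C → a a . d] }  — shift
  I9: { [C → a a d .] }  — reduce
  I10: { [X → C a .] }  — reduce

Every state is either a pure shift/goto state or contains exactly one complete item and nothing to shift — no conflicts. The grammar is LR(0).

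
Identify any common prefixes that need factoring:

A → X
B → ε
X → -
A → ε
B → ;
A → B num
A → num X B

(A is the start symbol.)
Left-factoring is needed when two productions for the same non-terminal
share a common prefix on the right-hand side.

Productions for A:
  A → X
  A → ε
  A → B num
  A → num X B
Productions for B:
  B → ε
  B → ;

No common prefixes found.

Answer: No, left-factoring is not needed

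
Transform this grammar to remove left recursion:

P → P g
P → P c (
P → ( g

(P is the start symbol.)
P is directly left-recursive. The standard transformation for
  A → A α₁ | ... | A α_m | β₁ | ... | β_n
is
  A  → β₁ A' | ... | β_n A'
  A' → α₁ A' | ... | α_m A' | ε

P → ( g becomes P → ( g P'
P → P g becomes P' → g P'
P → P c ( becomes P' → c ( P'
Add P' → ε

Resulting grammar:
P → ( g P'
P' → g P'
P' → c ( P'
P' → ε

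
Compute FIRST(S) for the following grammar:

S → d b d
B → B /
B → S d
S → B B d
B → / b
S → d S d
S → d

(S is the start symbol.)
{ '/', 'd' }

To compute FIRST(S), examine every production with S on the left-hand side, reading each right-hand side left to right until a non-nullable symbol is reached.

FIRST sets of the other non-terminals involved (by the same procedure, iterated to a fixed point):
  FIRST(B) = { '/', 'd' }

From S → d b d:
  - d is a terminal: add 'd' and stop
From S → B B d:
  - B is a non-terminal: add FIRST(B) \ {ε} = { '/', 'd' }
    B is not nullable, so stop
From S → d S d:
  - d is a terminal: add 'd' and stop
From S → d:
  - d is a terminal: add 'd' and stop

Collecting: FIRST(S) = { '/', 'd' }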